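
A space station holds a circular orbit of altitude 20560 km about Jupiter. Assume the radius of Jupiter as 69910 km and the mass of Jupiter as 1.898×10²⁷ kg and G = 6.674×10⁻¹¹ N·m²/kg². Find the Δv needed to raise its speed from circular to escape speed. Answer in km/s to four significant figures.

Δv ≈ 15.50 km/s

μ = GM = 6.674×10⁻¹¹ × 1.898×10²⁷ = 1.267×10¹⁷ m³/s².
r = 69910 + 20560 = 90470 km = 9.0470×10⁷ m.
Circular speed v_c = √(μ/r) = 37420 m/s.
Escape speed v_esc = √(2μ/r) = √2 × v_c = 52920 m/s.
Δv = v_esc − v_c = 15500 m/s = 15.50 km/s.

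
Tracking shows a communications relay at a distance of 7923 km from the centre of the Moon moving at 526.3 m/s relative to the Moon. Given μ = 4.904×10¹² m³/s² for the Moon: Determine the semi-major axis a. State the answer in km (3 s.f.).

r = 7.923×10⁶ m.
Vis-viva rearranged: 1/a = 2/r − v²/μ = 2.524×10⁻⁷ − 5.648×10⁻⁸ = 1.959×10⁻⁷ m⁻¹.
a = 5.103×10⁶ m = 5103.4 km.

a ≈ 5100 km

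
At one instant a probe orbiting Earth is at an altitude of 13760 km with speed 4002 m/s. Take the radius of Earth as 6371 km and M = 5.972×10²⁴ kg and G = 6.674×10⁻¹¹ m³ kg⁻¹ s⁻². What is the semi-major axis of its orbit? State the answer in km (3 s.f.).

μ = GM = 6.674×10⁻¹¹ × 5.972×10²⁴ = 3.986×10¹⁴ m³/s².
r = 6371 + 13760 = 20131 km = 2.013×10⁷ m.
Vis-viva rearranged: 1/a = 2/r − v²/μ = 9.935×10⁻⁸ − 4.018×10⁻⁸ = 5.917×10⁻⁸ m⁻¹.
a = 1.690×10⁷ m = 16902 km.

a ≈ 16900 km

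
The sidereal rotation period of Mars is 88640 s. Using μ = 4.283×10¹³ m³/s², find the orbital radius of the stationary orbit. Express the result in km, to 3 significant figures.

r_sync ≈ 20400 km

A synchronous orbit has period T, so by Kepler's third law a = (μT²/4π²)^(1/3).
μT²/4π² = 4.283×10¹³ × (8.864×10⁴)² / 39.48 = 8.524×10²¹ m³.
a = 2.043×10⁷ m = 20428 km.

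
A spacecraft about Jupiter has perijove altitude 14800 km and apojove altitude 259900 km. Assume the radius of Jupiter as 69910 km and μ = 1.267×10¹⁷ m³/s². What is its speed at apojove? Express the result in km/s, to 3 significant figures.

v ≈ 12.5 km/s

r_p = 69910 + 14800 = 84710 km = 8.4710×10⁷ m.
r_a = 69910 + 259900 = 329810 km = 3.2981×10⁸ m.
Semi-major axis a = (r_p + r_a)/2 = 2.0726×10⁵ km = 2.073×10⁸ m.
Vis-viva: v² = μ(2/r − 1/a) = 1.267×10¹⁷ × (6.064×10⁻⁹ − 4.825×10⁻⁹) = 1.570×10⁸ m²/s².
v = 12530 m/s = 12.53 km/s.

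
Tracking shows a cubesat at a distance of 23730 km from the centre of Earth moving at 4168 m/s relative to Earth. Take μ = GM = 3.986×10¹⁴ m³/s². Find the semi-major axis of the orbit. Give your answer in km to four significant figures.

a ≈ 24570 km

r = 2.373×10⁷ m.
Specific orbital energy ε = v²/2 − μ/r = (4168)²/2 − 3.986×10¹⁴/2.373×10⁷ = -8.111×10⁶ J/kg.
Since ε = −μ/(2a), a = −μ/(2ε) = 2.457×10⁷ m = 24571 km.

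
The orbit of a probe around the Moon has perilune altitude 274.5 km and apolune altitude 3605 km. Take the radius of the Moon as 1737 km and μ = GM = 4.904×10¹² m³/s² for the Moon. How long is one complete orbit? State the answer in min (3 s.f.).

r_p = 1737 + 274.5 = 2011.5 km = 2.0115×10⁶ m.
r_a = 1737 + 3605 = 5342.0 km = 5.3420×10⁶ m.
Semi-major axis a = (r_p + r_a)/2 = (2011.5 + 5342.0)/2 = 3676.8 km = 3.677×10⁶ m.
By Kepler's third law T = 2π√(a³/μ) = 2π × 3.184×10³ = 2.000×10⁴ s.
= 333.4 min.

T ≈ 333 min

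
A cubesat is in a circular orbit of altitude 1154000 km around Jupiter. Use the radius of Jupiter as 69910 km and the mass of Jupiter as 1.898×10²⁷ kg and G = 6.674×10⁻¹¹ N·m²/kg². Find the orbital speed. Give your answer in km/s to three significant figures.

μ = GM = 6.674×10⁻¹¹ × 1.898×10²⁷ = 1.267×10¹⁷ m³/s².
r = 69910 + 1154000 = 1223900 km = 1.2239×10⁹ m.
For a circular orbit v = √(μ/r) = √(1.267×10¹⁷ / 1.224×10⁹) = √(1.035×10⁸) = 10170 m/s.
That is 10.17 km/s.

v ≈ 10.2 km/s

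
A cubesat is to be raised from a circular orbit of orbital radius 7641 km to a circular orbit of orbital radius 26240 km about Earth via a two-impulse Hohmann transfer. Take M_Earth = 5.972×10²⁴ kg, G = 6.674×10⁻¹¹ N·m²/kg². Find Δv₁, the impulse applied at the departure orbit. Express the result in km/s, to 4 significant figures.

Δv ≈ 1.766 km/s

μ = GM = 6.674×10⁻¹¹ × 5.972×10²⁴ = 3.986×10¹⁴ m³/s².
r₁ = 7641 km = 7.641×10⁶ m.
r₂ = 26240 km = 2.624×10⁷ m.
Transfer ellipse a_t = (r₁ + r₂)/2 = 1.694×10⁷ m.
At r₁: circular v_c1 = √(μ/r₁) = 7222 m/s; transfer-perigee v_p = √[μ(2/r₁ − 1/a_t)] = 8989 m/s.
Δv₁ = v_p − v_c1 = 1766 m/s.
= 1.766 km/s.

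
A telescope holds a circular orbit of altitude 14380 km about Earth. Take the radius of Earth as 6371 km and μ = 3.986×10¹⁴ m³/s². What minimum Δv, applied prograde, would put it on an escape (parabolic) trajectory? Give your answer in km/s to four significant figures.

Δv ≈ 1.815 km/s

r = 6371 + 14380 = 20751 km = 2.0751×10⁷ m.
Circular speed v_c = √(μ/r) = 4383 m/s.
Escape speed v_esc = √(2μ/r) = √2 × v_c = 6198 m/s.
Δv = v_esc − v_c = 1815 m/s = 1.815 km/s.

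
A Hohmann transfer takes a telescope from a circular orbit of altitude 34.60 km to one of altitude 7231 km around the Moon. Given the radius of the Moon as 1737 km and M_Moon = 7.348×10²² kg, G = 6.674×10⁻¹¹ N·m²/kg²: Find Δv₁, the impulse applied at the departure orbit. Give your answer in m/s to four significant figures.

μ = GM = 6.674×10⁻¹¹ × 7.348×10²² = 4.904×10¹² m³/s².
r₁ = 1737 + 34.60 = 1771.6 km = 1.7716×10⁶ m.
r₂ = 1737 + 7231 = 8968.0 km = 8.9680×10⁶ m.
Transfer ellipse a_t = (r₁ + r₂)/2 = 5.370×10⁶ m.
At r₁: circular v_c1 = √(μ/r₁) = 1664 m/s; transfer-perilune v_p = √[μ(2/r₁ − 1/a_t)] = 2150 m/s.
Δv₁ = v_p − v_c1 = 486.3 m/s.

Δv ≈ 486.3 m/s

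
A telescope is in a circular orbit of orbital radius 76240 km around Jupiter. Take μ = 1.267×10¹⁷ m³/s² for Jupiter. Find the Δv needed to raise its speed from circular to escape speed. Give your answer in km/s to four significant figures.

Δv ≈ 16.89 km/s

r = 76240 km = 7.624×10⁷ m.
Circular speed v_c = √(μ/r) = 40770 m/s.
Escape speed v_esc = √(2μ/r) = √2 × v_c = 57650 m/s.
Δv = v_esc − v_c = 16890 m/s = 16.89 km/s.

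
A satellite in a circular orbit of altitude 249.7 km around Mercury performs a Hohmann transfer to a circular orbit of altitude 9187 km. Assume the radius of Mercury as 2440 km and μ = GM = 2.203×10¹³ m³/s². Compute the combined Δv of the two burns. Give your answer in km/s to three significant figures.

Δv_total ≈ 1.32 km/s

r₁ = 2440 + 249.7 = 2689.7 km = 2.6897×10⁶ m.
r₂ = 2440 + 9187 = 11627 km = 1.1627×10⁷ m.
Transfer ellipse a_t = (r₁ + r₂)/2 = 7.158×10⁶ m.
At r₁: circular v_c1 = √(μ/r₁) = 2862 m/s; transfer-periherm v_p = √[μ(2/r₁ − 1/a_t)] = 3647 m/s.
Δv₁ = v_p − v_c1 = 785.5 m/s.
At r₂: circular v_c2 = √(μ/r₂) = 1376 m/s; transfer-apoherm v_a = √[μ(2/r₂ − 1/a_t)] = 843.8 m/s.
Δv₂ = v_c2 − v_a = 532.7 m/s.
Total Δv = Δv₁ + Δv₂ = 1318 m/s = 1.318 km/s.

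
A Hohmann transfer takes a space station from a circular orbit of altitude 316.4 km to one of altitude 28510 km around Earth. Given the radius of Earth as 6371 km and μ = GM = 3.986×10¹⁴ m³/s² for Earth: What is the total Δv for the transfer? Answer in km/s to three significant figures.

r₁ = 6371 + 316.4 = 6687.4 km = 6.6874×10⁶ m.
r₂ = 6371 + 28510 = 34881 km = 3.4881×10⁷ m.
Transfer ellipse a_t = (r₁ + r₂)/2 = 2.078×10⁷ m.
At r₁: circular v_c1 = √(μ/r₁) = 7720 m/s; transfer-perigee v_p = √[μ(2/r₁ − 1/a_t)] = 10000 m/s.
Δv₁ = v_p − v_c1 = 2281 m/s.
At r₂: circular v_c2 = √(μ/r₂) = 3380 m/s; transfer-apogee v_a = √[μ(2/r₂ − 1/a_t)] = 1918 m/s.
Δv₂ = v_c2 − v_a = 1463 m/s.
Total Δv = Δv₁ + Δv₂ = 3744 m/s = 3.744 km/s.

Δv_total ≈ 3.74 km/s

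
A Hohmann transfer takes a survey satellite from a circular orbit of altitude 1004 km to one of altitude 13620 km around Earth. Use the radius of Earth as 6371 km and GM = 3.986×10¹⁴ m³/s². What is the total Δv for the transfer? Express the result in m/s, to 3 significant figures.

r₁ = 6371 + 1004 = 7375.0 km = 7.3750×10⁶ m.
r₂ = 6371 + 13620 = 19991 km = 1.9991×10⁷ m.
Transfer ellipse a_t = (r₁ + r₂)/2 = 1.368×10⁷ m.
At r₁: circular v_c1 = √(μ/r₁) = 7352 m/s; transfer-perigee v_p = √[μ(2/r₁ − 1/a_t)] = 8886 m/s.
Δv₁ = v_p − v_c1 = 1534 m/s.
At r₂: circular v_c2 = √(μ/r₂) = 4465 m/s; transfer-apogee v_a = √[μ(2/r₂ − 1/a_t)] = 3278 m/s.
Δv₂ = v_c2 − v_a = 1187 m/s.
Total Δv = Δv₁ + Δv₂ = 2722 m/s.

Δv_total ≈ 2720 m/s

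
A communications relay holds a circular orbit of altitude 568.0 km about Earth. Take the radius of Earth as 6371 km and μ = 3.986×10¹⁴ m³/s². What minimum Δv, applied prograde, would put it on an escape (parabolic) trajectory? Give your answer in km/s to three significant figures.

r = 6371 + 568.0 = 6939.0 km = 6.9390×10⁶ m.
Circular speed v_c = √(μ/r) = 7579 m/s.
Escape speed v_esc = √(2μ/r) = √2 × v_c = 10720 m/s.
Δv = v_esc − v_c = 3139 m/s = 3.139 km/s.

Δv ≈ 3.14 km/s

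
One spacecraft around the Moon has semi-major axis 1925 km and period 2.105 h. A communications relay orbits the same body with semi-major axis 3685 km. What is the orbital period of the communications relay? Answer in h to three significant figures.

T₂ ≈ 5.58 h

Kepler's third law: T² ∝ a³, so T₂ = T₁ (a₂/a₁)^(3/2).
a₂/a₁ = 1.914, (a₂/a₁)^(3/2) = 2.649.
T₂ = 2.105 × 2.649 = 5.575 h.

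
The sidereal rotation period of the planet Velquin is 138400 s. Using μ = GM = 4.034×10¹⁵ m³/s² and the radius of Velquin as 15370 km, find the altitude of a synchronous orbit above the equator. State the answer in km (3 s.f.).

h_sync ≈ 1.10×10⁵ km

A synchronous orbit has period T, so by Kepler's third law a = (μT²/4π²)^(1/3).
μT²/4π² = 4.034×10¹⁵ × (1.384×10⁵)² / 39.48 = 1.957×10²⁴ m³.
a = 1.251×10⁸ m = 1.2509×10⁵ km.
Altitude h = a − R = 1.2509×10⁵ − 15370 = 1.0972×10⁵ km.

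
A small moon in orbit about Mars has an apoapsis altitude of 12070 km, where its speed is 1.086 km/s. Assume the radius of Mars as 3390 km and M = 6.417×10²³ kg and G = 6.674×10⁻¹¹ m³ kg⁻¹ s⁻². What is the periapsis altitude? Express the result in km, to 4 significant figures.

periapsis altitude ≈ 791.1 km

μ = GM = 6.674×10⁻¹¹ × 6.417×10²³ = 4.283×10¹³ m³/s².
r_a = 3390 + 12070 = 15460 km = 1.546×10⁷ m.
Specific energy ε = v²/2 − μ/r = -2.180×10⁶ J/kg, so a = −μ/(2ε) = 9.821×10⁶ m.
The apsides satisfy r_p + r_a = 2a, so the periapsis radius is 2a − r_a = 4.181×10⁶ m = 4181.1 km.
Periapsis altitude = 4181.1 − 3390 = 791.05 km.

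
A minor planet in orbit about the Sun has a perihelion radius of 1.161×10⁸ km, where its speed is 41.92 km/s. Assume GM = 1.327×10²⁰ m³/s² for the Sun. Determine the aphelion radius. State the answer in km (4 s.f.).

aphelion radius ≈ 3.859×10⁸ km

r_p = 1.161×10¹¹ m.
Specific energy ε = v²/2 − μ/r = -2.643×10⁸ J/kg, so a = −μ/(2ε) = 2.510×10¹¹ m.
The apsides satisfy r_p + r_a = 2a, so the aphelion radius is 2a − r_p = 3.859×10¹¹ m = 3.8591×10⁸ km.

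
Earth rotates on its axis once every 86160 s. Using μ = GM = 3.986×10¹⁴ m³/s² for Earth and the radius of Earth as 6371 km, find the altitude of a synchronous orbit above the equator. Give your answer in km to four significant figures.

A synchronous orbit has period T, so by Kepler's third law a = (μT²/4π²)^(1/3).
μT²/4π² = 3.986×10¹⁴ × (8.616×10⁴)² / 39.48 = 7.495×10²² m³.
a = 4.216×10⁷ m = 42163 km.
Altitude h = a − R = 42163 − 6371 = 35792 km.

h_sync ≈ 35790 km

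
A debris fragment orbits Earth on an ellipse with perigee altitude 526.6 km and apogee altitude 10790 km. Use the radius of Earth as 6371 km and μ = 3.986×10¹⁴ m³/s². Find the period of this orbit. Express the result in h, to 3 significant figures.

r_p = 6371 + 526.6 = 6897.6 km = 6.8976×10⁶ m.
r_a = 6371 + 10790 = 17161 km = 1.7161×10⁷ m.
Semi-major axis a = (r_p + r_a)/2 = (6897.6 + 17161)/2 = 12029 km = 1.203×10⁷ m.
By Kepler's third law T = 2π√(a³/μ) = 2π × 2.090×10³ = 1.313×10⁴ s.
= 3.647 h.

T ≈ 3.65 h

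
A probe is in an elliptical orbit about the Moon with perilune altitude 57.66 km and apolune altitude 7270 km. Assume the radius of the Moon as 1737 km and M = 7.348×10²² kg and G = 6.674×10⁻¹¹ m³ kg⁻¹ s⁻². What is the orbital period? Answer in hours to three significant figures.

T ≈ 9.89 hours

μ = GM = 6.674×10⁻¹¹ × 7.348×10²² = 4.904×10¹² m³/s².
r_p = 1737 + 57.66 = 1794.7 km = 1.7947×10⁶ m.
r_a = 1737 + 7270 = 9007.0 km = 9.0070×10⁶ m.
Semi-major axis a = (r_p + r_a)/2 = (1794.7 + 9007.0)/2 = 5400.8 km = 5.401×10⁶ m.
By Kepler's third law T = 2π√(a³/μ) = 2π × 5.668×10³ = 3.561×10⁴ s.
= 9.892 hours.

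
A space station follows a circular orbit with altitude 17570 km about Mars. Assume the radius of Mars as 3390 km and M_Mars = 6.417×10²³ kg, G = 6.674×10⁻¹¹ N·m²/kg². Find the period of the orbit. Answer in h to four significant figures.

μ = GM = 6.674×10⁻¹¹ × 6.417×10²³ = 4.283×10¹³ m³/s².
r = 3390 + 17570 = 20960 km = 2.0960×10⁷ m.
Kepler's third law: T = 2π√(r³/μ) = 2π√((2.096×10⁷)³ / 4.283×10¹³).
r³/μ = 2.150×10⁸ s², so T = 2π × 1.466×10⁴ = 9.213×10⁴ s.
Converting: 9.213×10⁴ s ÷ 3600 = 25.59 h.

T ≈ 25.59 h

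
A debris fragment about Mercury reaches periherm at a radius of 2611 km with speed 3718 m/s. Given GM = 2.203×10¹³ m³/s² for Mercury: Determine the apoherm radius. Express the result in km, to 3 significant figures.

r_p = 2.611×10⁶ m.
Specific energy ε = v²/2 − μ/r = -1.526×10⁶ J/kg, so a = −μ/(2ε) = 7.220×10⁶ m.
The apsides satisfy r_p + r_a = 2a, so the apoherm radius is 2a − r_p = 1.183×10⁷ m = 11829 km.

apoherm radius ≈ 11800 km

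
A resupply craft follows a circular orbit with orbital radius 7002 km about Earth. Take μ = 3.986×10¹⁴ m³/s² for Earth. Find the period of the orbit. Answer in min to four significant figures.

r = 7002 km = 7.002×10⁶ m.
Kepler's third law: T = 2π√(r³/μ) = 2π√((7.002×10⁶)³ / 3.986×10¹⁴).
r³/μ = 8.612×10⁵ s², so T = 2π × 9.280×10² = 5.831×10³ s.
Converting: 5.831×10³ s ÷ 60.00 = 97.18 min.

T ≈ 97.18 min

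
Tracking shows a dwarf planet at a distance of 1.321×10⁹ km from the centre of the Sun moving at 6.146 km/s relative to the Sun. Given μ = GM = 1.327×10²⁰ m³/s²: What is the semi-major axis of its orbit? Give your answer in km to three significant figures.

a ≈ 8.13×10⁸ km

r = 1.321×10¹² m.
Specific orbital energy ε = v²/2 − μ/r = (6146)²/2 − 1.327×10²⁰/1.321×10¹² = -8.157×10⁷ J/kg.
Since ε = −μ/(2a), a = −μ/(2ε) = 8.134×10¹¹ m = 8.1344×10⁸ km.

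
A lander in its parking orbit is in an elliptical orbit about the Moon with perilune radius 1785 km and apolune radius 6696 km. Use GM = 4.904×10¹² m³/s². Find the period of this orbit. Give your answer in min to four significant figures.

Semi-major axis a = (r_p + r_a)/2 = (1785.0 + 6696.0)/2 = 4240.5 km = 4.240×10⁶ m.
By Kepler's third law T = 2π√(a³/μ) = 2π × 3.943×10³ = 2.478×10⁴ s.
= 412.9 min.

T ≈ 412.9 min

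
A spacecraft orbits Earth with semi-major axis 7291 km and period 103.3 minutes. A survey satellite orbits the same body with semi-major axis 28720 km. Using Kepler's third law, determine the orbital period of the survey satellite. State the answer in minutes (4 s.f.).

T₂ ≈ 807.6 minutes

Kepler's third law: T² ∝ a³, so T₂ = T₁ (a₂/a₁)^(3/2).
a₂/a₁ = 3.939, (a₂/a₁)^(3/2) = 7.818.
T₂ = 103.3 × 7.818 = 807.6 minutes.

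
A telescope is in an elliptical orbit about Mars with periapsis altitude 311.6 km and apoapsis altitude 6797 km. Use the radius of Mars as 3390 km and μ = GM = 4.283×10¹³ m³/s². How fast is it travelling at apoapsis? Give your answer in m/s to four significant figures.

r_p = 3390 + 311.6 = 3701.6 km = 3.7016×10⁶ m.
r_a = 3390 + 6797 = 10187 km = 1.0187×10⁷ m.
Semi-major axis a = (r_p + r_a)/2 = 6944.3 km = 6.944×10⁶ m.
Vis-viva: v² = μ(2/r − 1/a) = 4.283×10¹³ × (1.963×10⁻⁷ − 1.440×10⁻⁷) = 2.241×10⁶ m²/s².
v = 1497 m/s.

v ≈ 1497 m/s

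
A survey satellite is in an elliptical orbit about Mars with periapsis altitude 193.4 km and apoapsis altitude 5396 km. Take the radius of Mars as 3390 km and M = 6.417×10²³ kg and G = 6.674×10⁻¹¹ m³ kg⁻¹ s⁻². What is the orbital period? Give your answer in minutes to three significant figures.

μ = GM = 6.674×10⁻¹¹ × 6.417×10²³ = 4.283×10¹³ m³/s².
r_p = 3390 + 193.4 = 3583.4 km = 3.5834×10⁶ m.
r_a = 3390 + 5396 = 8786.0 km = 8.7860×10⁶ m.
Semi-major axis a = (r_p + r_a)/2 = (3583.4 + 8786.0)/2 = 6184.7 km = 6.185×10⁶ m.
By Kepler's third law T = 2π√(a³/μ) = 2π × 2.350×10³ = 1.477×10⁴ s.
= 246.1 minutes.

T ≈ 246 minutes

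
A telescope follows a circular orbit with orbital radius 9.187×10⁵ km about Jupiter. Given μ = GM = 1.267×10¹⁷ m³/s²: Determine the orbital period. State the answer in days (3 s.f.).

r = 9.187×10⁵ km = 9.187×10⁸ m.
Kepler's third law: T = 2π√(r³/μ) = 2π√((9.187×10⁸)³ / 1.267×10¹⁷).
r³/μ = 6.120×10⁹ s², so T = 2π × 7.823×10⁴ = 4.915×10⁵ s.
Converting: 4.915×10⁵ s ÷ 86400 = 5.689 days.

T ≈ 5.69 days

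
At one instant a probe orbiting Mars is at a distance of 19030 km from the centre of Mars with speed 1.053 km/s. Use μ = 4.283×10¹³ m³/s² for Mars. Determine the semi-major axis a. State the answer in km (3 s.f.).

a ≈ 12600 km

r = 1.903×10⁷ m.
Vis-viva rearranged: 1/a = 2/r − v²/μ = 1.051×10⁻⁷ − 2.589×10⁻⁸ = 7.921×10⁻⁸ m⁻¹.
a = 1.262×10⁷ m = 12625 km.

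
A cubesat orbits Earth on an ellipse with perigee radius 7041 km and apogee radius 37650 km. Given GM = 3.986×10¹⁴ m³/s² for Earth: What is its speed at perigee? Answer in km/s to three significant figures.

v ≈ 9.77 km/s

Semi-major axis a = (r_p + r_a)/2 = 22346 km = 2.235×10⁷ m.
Vis-viva: v² = μ(2/r − 1/a) = 3.986×10¹⁴ × (2.841×10⁻⁷ − 4.475×10⁻⁸) = 9.538×10⁷ m²/s².
v = 9766 m/s = 9.766 km/s.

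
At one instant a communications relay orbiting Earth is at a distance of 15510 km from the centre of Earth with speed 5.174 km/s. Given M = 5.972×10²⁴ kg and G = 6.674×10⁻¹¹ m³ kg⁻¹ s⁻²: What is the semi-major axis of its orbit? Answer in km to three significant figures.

a ≈ 16200 km

μ = GM = 6.674×10⁻¹¹ × 5.972×10²⁴ = 3.986×10¹⁴ m³/s².
r = 1.551×10⁷ m.
Specific orbital energy ε = v²/2 − μ/r = (5174)²/2 − 3.986×10¹⁴/1.551×10⁷ = -1.231×10⁷ J/kg.
Since ε = −μ/(2a), a = −μ/(2ε) = 1.619×10⁷ m = 16186 km.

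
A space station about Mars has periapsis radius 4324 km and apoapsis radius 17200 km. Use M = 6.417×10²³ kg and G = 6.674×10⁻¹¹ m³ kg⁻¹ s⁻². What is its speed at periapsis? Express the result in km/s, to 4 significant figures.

v ≈ 3.979 km/s

μ = GM = 6.674×10⁻¹¹ × 6.417×10²³ = 4.283×10¹³ m³/s².
Semi-major axis a = (r_p + r_a)/2 = 10762 km = 1.076×10⁷ m.
Vis-viva: v² = μ(2/r − 1/a) = 4.283×10¹³ × (4.625×10⁻⁷ − 9.292×10⁻⁸) = 1.583×10⁷ m²/s².
v = 3979 m/s = 3.979 km/s.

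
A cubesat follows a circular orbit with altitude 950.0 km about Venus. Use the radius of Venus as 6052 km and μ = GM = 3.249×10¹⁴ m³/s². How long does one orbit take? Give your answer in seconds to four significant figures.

T ≈ 6459 seconds

r = 6052 + 950.0 = 7002.0 km = 7.0020×10⁶ m.
Kepler's third law: T = 2π√(r³/μ) = 2π√((7.002×10⁶)³ / 3.249×10¹⁴).
r³/μ = 1.057×10⁶ s², so T = 2π × 1.028×10³ = 6.459×10³ s.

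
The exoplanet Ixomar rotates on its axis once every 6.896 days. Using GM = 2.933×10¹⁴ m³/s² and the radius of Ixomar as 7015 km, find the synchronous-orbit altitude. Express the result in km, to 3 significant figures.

T = 6.896 days = 5.958×10⁵ s.
A synchronous orbit has period T, so by Kepler's third law a = (μT²/4π²)^(1/3).
μT²/4π² = 2.933×10¹⁴ × (5.958×10⁵)² / 39.48 = 2.637×10²⁴ m³.
a = 1.382×10⁸ m = 1.3816×10⁵ km.
Altitude h = a − R = 1.3816×10⁵ − 7015 = 1.3115×10⁵ km.

h_sync ≈ 1.31×10⁵ km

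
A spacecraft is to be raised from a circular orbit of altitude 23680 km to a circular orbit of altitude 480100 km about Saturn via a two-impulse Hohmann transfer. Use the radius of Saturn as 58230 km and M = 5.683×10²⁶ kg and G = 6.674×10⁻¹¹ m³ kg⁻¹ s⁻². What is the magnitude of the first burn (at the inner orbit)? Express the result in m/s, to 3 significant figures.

μ = GM = 6.674×10⁻¹¹ × 5.683×10²⁶ = 3.793×10¹⁶ m³/s².
r₁ = 58230 + 23680 = 81910 km = 8.1910×10⁷ m.
r₂ = 58230 + 480100 = 538330 km = 5.3833×10⁸ m.
Transfer ellipse a_t = (r₁ + r₂)/2 = 3.101×10⁸ m.
At r₁: circular v_c1 = √(μ/r₁) = 21520 m/s; transfer-perikrone v_p = √[μ(2/r₁ − 1/a_t)] = 28350 m/s.
Δv₁ = v_p − v_c1 = 6833 m/s.

Δv ≈ 6830 m/s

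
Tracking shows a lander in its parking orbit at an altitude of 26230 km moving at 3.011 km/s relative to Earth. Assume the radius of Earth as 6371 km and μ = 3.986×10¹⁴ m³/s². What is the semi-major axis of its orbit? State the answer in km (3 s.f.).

r = 6371 + 26230 = 32601 km = 3.260×10⁷ m.
Vis-viva rearranged: 1/a = 2/r − v²/μ = 6.135×10⁻⁸ − 2.274×10⁻⁸ = 3.860×10⁻⁸ m⁻¹.
a = 2.590×10⁷ m = 25905 km.

a ≈ 25900 km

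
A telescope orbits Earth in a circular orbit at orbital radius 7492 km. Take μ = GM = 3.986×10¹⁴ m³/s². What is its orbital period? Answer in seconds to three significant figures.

T ≈ 6450 seconds

r = 7492 km = 7.492×10⁶ m.
Kepler's third law: T = 2π√(r³/μ) = 2π√((7.492×10⁶)³ / 3.986×10¹⁴).
r³/μ = 1.055×10⁶ s², so T = 2π × 1.027×10³ = 6.454×10³ s.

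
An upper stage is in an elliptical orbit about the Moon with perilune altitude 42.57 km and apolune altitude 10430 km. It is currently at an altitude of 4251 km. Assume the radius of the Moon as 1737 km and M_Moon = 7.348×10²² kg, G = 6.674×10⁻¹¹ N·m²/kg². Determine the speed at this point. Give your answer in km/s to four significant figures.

v ≈ 0.9668 km/s

μ = GM = 6.674×10⁻¹¹ × 7.348×10²² = 4.904×10¹² m³/s².
r_p = 1737 + 42.57 = 1779.6 km = 1.7796×10⁶ m.
r_a = 1737 + 10430 = 12167 km = 1.2167×10⁷ m.
r = 1737 + 4251 = 5988.0 km = 5.988×10⁶ m.
Semi-major axis a = (r_p + r_a)/2 = 6973.3 km = 6.973×10⁶ m.
Vis-viva: v² = μ(2/r − 1/a) = 4.904×10¹² × (3.340×10⁻⁷ − 1.434×10⁻⁷) = 9.347×10⁵ m²/s².
v = 966.8 m/s = 0.9668 km/s.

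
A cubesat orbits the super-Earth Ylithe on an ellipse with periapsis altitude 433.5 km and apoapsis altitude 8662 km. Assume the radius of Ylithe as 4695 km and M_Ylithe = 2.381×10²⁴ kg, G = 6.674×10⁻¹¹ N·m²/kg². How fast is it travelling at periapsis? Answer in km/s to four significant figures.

v ≈ 6.692 km/s

μ = GM = 6.674×10⁻¹¹ × 2.381×10²⁴ = 1.589×10¹⁴ m³/s².
r_p = 4695 + 433.5 = 5128.5 km = 5.1285×10⁶ m.
r_a = 4695 + 8662 = 13357 km = 1.3357×10⁷ m.
Semi-major axis a = (r_p + r_a)/2 = 9242.8 km = 9.243×10⁶ m.
Vis-viva: v² = μ(2/r − 1/a) = 1.589×10¹⁴ × (3.900×10⁻⁷ − 1.082×10⁻⁷) = 4.478×10⁷ m²/s².
v = 6692 m/s = 6.692 km/s.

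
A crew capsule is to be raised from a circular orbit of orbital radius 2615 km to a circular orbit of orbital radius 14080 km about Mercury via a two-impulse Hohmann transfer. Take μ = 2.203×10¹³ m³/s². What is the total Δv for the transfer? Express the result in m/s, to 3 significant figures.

r₁ = 2615 km = 2.615×10⁶ m.
r₂ = 14080 km = 1.408×10⁷ m.
Transfer ellipse a_t = (r₁ + r₂)/2 = 8.348×10⁶ m.
At r₁: circular v_c1 = √(μ/r₁) = 2902 m/s; transfer-periherm v_p = √[μ(2/r₁ − 1/a_t)] = 3770 m/s.
Δv₁ = v_p − v_c1 = 867.1 m/s.
At r₂: circular v_c2 = √(μ/r₂) = 1251 m/s; transfer-apoherm v_a = √[μ(2/r₂ − 1/a_t)] = 700.1 m/s.
Δv₂ = v_c2 − v_a = 550.7 m/s.
Total Δv = Δv₁ + Δv₂ = 1418 m/s.

Δv_total ≈ 1420 m/s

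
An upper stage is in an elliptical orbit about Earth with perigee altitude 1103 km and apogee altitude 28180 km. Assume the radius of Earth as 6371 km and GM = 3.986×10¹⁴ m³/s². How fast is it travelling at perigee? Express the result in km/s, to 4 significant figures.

v ≈ 9.364 km/s

r_p = 6371 + 1103 = 7474.0 km = 7.4740×10⁶ m.
r_a = 6371 + 28180 = 34551 km = 3.4551×10⁷ m.
Semi-major axis a = (r_p + r_a)/2 = 21012 km = 2.101×10⁷ m.
Vis-viva: v² = μ(2/r − 1/a) = 3.986×10¹⁴ × (2.676×10⁻⁷ − 4.759×10⁻⁸) = 8.769×10⁷ m²/s².
v = 9364 m/s = 9.364 km/s.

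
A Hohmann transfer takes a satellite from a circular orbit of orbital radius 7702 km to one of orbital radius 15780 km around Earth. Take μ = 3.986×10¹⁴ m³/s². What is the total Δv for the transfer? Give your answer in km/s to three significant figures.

r₁ = 7702 km = 7.702×10⁶ m.
r₂ = 15780 km = 1.578×10⁷ m.
Transfer ellipse a_t = (r₁ + r₂)/2 = 1.174×10⁷ m.
At r₁: circular v_c1 = √(μ/r₁) = 7194 m/s; transfer-perigee v_p = √[μ(2/r₁ − 1/a_t)] = 8340 m/s.
Δv₁ = v_p − v_c1 = 1146 m/s.
At r₂: circular v_c2 = √(μ/r₂) = 5026 m/s; transfer-apogee v_a = √[μ(2/r₂ − 1/a_t)] = 4071 m/s.
Δv₂ = v_c2 − v_a = 955.3 m/s.
Total Δv = Δv₁ + Δv₂ = 2101 m/s = 2.101 km/s.

Δv_total ≈ 2.10 km/s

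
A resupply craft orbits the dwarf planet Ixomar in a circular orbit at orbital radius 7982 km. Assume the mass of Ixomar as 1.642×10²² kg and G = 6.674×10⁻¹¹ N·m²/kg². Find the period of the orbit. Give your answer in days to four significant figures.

μ = GM = 6.674×10⁻¹¹ × 1.642×10²² = 1.096×10¹² m³/s².
r = 7982 km = 7.982×10⁶ m.
Kepler's third law: T = 2π√(r³/μ) = 2π√((7.982×10⁶)³ / 1.096×10¹²).
r³/μ = 4.641×10⁸ s², so T = 2π × 2.154×10⁴ = 1.354×10⁵ s.
Converting: 1.354×10⁵ s ÷ 86400 = 1.567 days.

T ≈ 1.567 days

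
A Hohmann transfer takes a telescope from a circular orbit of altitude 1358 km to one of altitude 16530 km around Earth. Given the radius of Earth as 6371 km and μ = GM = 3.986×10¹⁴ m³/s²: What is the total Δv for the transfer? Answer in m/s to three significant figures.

Δv_total ≈ 2810 m/s

r₁ = 6371 + 1358 = 7729.0 km = 7.7290×10⁶ m.
r₂ = 6371 + 16530 = 22901 km = 2.2901×10⁷ m.
Transfer ellipse a_t = (r₁ + r₂)/2 = 1.532×10⁷ m.
At r₁: circular v_c1 = √(μ/r₁) = 7181 m/s; transfer-perigee v_p = √[μ(2/r₁ − 1/a_t)] = 8782 m/s.
Δv₁ = v_p − v_c1 = 1600 m/s.
At r₂: circular v_c2 = √(μ/r₂) = 4172 m/s; transfer-apogee v_a = √[μ(2/r₂ − 1/a_t)] = 2964 m/s.
Δv₂ = v_c2 − v_a = 1208 m/s.
Total Δv = Δv₁ + Δv₂ = 2808 m/s.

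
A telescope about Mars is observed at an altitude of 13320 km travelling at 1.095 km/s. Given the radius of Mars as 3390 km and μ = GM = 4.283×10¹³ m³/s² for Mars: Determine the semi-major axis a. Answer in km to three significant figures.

a ≈ 10900 km

r = 3390 + 13320 = 16710 km = 1.671×10⁷ m.
Specific orbital energy ε = v²/2 − μ/r = (1095)²/2 − 4.283×10¹³/1.671×10⁷ = -1.964×10⁶ J/kg.
Since ε = −μ/(2a), a = −μ/(2ε) = 1.091×10⁷ m = 10906 km.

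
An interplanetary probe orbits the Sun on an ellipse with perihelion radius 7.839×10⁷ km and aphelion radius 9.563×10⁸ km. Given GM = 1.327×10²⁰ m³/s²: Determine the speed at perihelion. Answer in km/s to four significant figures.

Semi-major axis a = (r_p + r_a)/2 = 5.1734×10⁸ km = 5.173×10¹¹ m.
Vis-viva: v² = μ(2/r − 1/a) = 1.327×10²⁰ × (2.551×10⁻¹¹ − 1.933×10⁻¹²) = 3.129×10⁹ m²/s².
v = 55940 m/s = 55.94 km/s.

v ≈ 55.94 km/s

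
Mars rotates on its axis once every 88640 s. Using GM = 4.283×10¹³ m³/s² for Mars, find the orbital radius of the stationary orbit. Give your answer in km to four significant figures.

A synchronous orbit has period T, so by Kepler's third law a = (μT²/4π²)^(1/3).
μT²/4π² = 4.283×10¹³ × (8.864×10⁴)² / 39.48 = 8.524×10²¹ m³.
a = 2.043×10⁷ m = 20428 km.

r_sync ≈ 20430 km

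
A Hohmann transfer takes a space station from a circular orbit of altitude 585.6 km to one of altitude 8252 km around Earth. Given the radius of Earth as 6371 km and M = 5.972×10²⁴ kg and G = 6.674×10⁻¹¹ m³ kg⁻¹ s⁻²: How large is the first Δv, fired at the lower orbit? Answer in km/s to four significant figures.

μ = GM = 6.674×10⁻¹¹ × 5.972×10²⁴ = 3.986×10¹⁴ m³/s².
r₁ = 6371 + 585.6 = 6956.6 km = 6.9566×10⁶ m.
r₂ = 6371 + 8252 = 14623 km = 1.4623×10⁷ m.
Transfer ellipse a_t = (r₁ + r₂)/2 = 1.079×10⁷ m.
At r₁: circular v_c1 = √(μ/r₁) = 7569 m/s; transfer-perigee v_p = √[μ(2/r₁ − 1/a_t)] = 8812 m/s.
Δv₁ = v_p − v_c1 = 1243 m/s.
= 1.243 km/s.

Δv ≈ 1.243 km/s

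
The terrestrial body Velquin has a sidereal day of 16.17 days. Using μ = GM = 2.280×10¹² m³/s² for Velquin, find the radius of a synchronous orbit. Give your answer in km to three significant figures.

T = 16.17 days = 1.397×10⁶ s.
A synchronous orbit has period T, so by Kepler's third law a = (μT²/4π²)^(1/3).
μT²/4π² = 2.280×10¹² × (1.397×10⁶)² / 39.48 = 1.127×10²³ m³.
a = 4.831×10⁷ m = 48307 km.

r_sync ≈ 48300 km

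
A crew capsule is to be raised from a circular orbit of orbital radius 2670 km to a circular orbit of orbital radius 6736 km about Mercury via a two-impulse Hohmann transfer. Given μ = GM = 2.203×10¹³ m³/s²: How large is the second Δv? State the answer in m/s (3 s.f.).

r₁ = 2670 km = 2.670×10⁶ m.
r₂ = 6736 km = 6.736×10⁶ m.
Transfer ellipse a_t = (r₁ + r₂)/2 = 4.703×10⁶ m.
At r₁: circular v_c1 = √(μ/r₁) = 2872 m/s; transfer-periherm v_p = √[μ(2/r₁ − 1/a_t)] = 3438 m/s.
At r₂: circular v_c2 = √(μ/r₂) = 1808 m/s; transfer-apoherm v_a = √[μ(2/r₂ − 1/a_t)] = 1363 m/s.
Δv₂ = v_c2 − v_a = 445.8 m/s.

Δv ≈ 446 m/s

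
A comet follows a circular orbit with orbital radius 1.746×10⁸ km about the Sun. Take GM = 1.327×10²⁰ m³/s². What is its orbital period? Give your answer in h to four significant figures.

r = 1.746×10⁸ km = 1.746×10¹¹ m.
Kepler's third law: T = 2π√(r³/μ) = 2π√((1.746×10¹¹)³ / 1.327×10²⁰).
r³/μ = 4.011×10¹³ s², so T = 2π × 6.333×10⁶ = 3.979×10⁷ s.
Converting: 3.979×10⁷ s ÷ 3600 = 11050 h.

T ≈ 11050 h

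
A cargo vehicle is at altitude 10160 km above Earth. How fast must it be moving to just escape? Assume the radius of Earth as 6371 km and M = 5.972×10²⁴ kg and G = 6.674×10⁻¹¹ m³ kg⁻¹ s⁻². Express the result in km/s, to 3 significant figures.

v_esc ≈ 6.94 km/s

μ = GM = 6.674×10⁻¹¹ × 5.972×10²⁴ = 3.986×10¹⁴ m³/s².
r = 6371 + 10160 = 16531 km = 1.6531×10⁷ m.
Escape speed v_esc = √(2μ/r) = √(2 × 3.986×10¹⁴ / 1.653×10⁷) = √(4.822×10⁷) = 6944 m/s.
= 6.944 km/s.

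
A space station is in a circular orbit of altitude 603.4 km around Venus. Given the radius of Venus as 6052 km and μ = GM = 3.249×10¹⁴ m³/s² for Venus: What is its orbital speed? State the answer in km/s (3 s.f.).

v ≈ 6.99 km/s

r = 6052 + 603.4 = 6655.4 km = 6.6554×10⁶ m.
For a circular orbit v = √(μ/r) = √(3.249×10¹⁴ / 6.655×10⁶) = √(4.882×10⁷) = 6987 m/s.
That is 6.987 km/s.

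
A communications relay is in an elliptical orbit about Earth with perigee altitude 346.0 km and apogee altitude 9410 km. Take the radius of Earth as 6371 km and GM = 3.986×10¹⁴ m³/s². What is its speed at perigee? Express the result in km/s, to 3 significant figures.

r_p = 6371 + 346.0 = 6717.0 km = 6.7170×10⁶ m.
r_a = 6371 + 9410 = 15781 km = 1.5781×10⁷ m.
Semi-major axis a = (r_p + r_a)/2 = 11249 km = 1.125×10⁷ m.
Vis-viva: v² = μ(2/r − 1/a) = 3.986×10¹⁴ × (2.978×10⁻⁷ − 8.890×10⁻⁸) = 8.325×10⁷ m²/s².
v = 9124 m/s = 9.124 km/s.

v ≈ 9.12 km/s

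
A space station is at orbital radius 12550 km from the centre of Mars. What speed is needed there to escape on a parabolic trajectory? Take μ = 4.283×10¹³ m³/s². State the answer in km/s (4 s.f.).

r = 12550 km = 1.255×10⁷ m.
Escape speed v_esc = √(2μ/r) = √(2 × 4.283×10¹³ / 1.255×10⁷) = √(6.825×10⁶) = 2613 m/s.
= 2.613 km/s.

v_esc ≈ 2.613 km/s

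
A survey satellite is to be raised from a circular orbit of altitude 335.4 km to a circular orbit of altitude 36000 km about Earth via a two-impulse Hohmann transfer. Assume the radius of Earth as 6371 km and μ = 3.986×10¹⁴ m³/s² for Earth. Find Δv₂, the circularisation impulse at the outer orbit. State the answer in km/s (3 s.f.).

r₁ = 6371 + 335.4 = 6706.4 km = 6.7064×10⁶ m.
r₂ = 6371 + 36000 = 42371 km = 4.2371×10⁷ m.
Transfer ellipse a_t = (r₁ + r₂)/2 = 2.454×10⁷ m.
At r₁: circular v_c1 = √(μ/r₁) = 7709 m/s; transfer-perigee v_p = √[μ(2/r₁ − 1/a_t)] = 10130 m/s.
At r₂: circular v_c2 = √(μ/r₂) = 3067 m/s; transfer-apogee v_a = √[μ(2/r₂ − 1/a_t)] = 1603 m/s.
Δv₂ = v_c2 − v_a = 1464 m/s.
= 1.464 km/s.

Δv ≈ 1.46 km/s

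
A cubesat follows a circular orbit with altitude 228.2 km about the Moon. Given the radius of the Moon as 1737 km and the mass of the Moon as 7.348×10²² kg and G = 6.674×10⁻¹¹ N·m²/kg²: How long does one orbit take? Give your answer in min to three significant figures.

T ≈ 130 min

μ = GM = 6.674×10⁻¹¹ × 7.348×10²² = 4.904×10¹² m³/s².
r = 1737 + 228.2 = 1965.2 km = 1.9652×10⁶ m.
Kepler's third law: T = 2π√(r³/μ) = 2π√((1.965×10⁶)³ / 4.904×10¹²).
r³/μ = 1.548×10⁶ s², so T = 2π × 1.244×10³ = 7.816×10³ s.
Converting: 7.816×10³ s ÷ 60.00 = 130.3 min.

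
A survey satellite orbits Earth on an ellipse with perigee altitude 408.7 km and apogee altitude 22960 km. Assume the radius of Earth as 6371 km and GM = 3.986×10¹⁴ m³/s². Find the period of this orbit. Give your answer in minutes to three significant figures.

T ≈ 402 minutes

r_p = 6371 + 408.7 = 6779.7 km = 6.7797×10⁶ m.
r_a = 6371 + 22960 = 29331 km = 2.9331×10⁷ m.
Semi-major axis a = (r_p + r_a)/2 = (6779.7 + 29331)/2 = 18055 km = 1.806×10⁷ m.
By Kepler's third law T = 2π√(a³/μ) = 2π × 3.843×10³ = 2.414×10⁴ s.
= 402.4 minutes.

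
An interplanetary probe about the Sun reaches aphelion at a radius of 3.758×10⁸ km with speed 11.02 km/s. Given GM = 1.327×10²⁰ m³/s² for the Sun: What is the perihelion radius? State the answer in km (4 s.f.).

perihelion radius ≈ 7.804×10⁷ km

r_a = 3.758×10¹¹ m.
Specific energy ε = v²/2 − μ/r = -2.924×10⁸ J/kg, so a = −μ/(2ε) = 2.269×10¹¹ m.
The apsides satisfy r_p + r_a = 2a, so the perihelion radius is 2a − r_a = 7.804×10¹⁰ m = 7.8041×10⁷ km.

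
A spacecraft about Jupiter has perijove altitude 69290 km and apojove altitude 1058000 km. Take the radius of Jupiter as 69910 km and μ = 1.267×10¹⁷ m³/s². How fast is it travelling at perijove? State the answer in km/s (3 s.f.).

v ≈ 40.3 km/s

r_p = 69910 + 69290 = 139200 km = 1.3920×10⁸ m.
r_a = 69910 + 1058000 = 1127900 km = 1.1279×10⁹ m.
Semi-major axis a = (r_p + r_a)/2 = 6.3356×10⁵ km = 6.336×10⁸ m.
Vis-viva: v² = μ(2/r − 1/a) = 1.267×10¹⁷ × (1.437×10⁻⁸ − 1.578×10⁻⁹) = 1.620×10⁹ m²/s².
v = 40250 m/s = 40.25 km/s.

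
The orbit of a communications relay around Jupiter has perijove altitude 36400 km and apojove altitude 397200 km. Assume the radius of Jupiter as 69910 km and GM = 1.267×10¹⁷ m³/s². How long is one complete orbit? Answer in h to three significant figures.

r_p = 69910 + 36400 = 106310 km = 1.0631×10⁸ m.
r_a = 69910 + 397200 = 467110 km = 4.6711×10⁸ m.
Semi-major axis a = (r_p + r_a)/2 = (1.0631×10⁵ + 4.6711×10⁵)/2 = 2.8671×10⁵ km = 2.867×10⁸ m.
By Kepler's third law T = 2π√(a³/μ) = 2π × 1.364×10⁴ = 8.570×10⁴ s.
= 23.80 h.

T ≈ 23.8 h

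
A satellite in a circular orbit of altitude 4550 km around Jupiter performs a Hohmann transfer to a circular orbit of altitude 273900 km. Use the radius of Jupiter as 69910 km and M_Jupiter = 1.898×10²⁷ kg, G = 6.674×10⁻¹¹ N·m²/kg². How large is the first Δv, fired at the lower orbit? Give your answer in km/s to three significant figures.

μ = GM = 6.674×10⁻¹¹ × 1.898×10²⁷ = 1.267×10¹⁷ m³/s².
r₁ = 69910 + 4550 = 74460 km = 7.4460×10⁷ m.
r₂ = 69910 + 273900 = 343810 km = 3.4381×10⁸ m.
Transfer ellipse a_t = (r₁ + r₂)/2 = 2.091×10⁸ m.
At r₁: circular v_c1 = √(μ/r₁) = 41250 m/s; transfer-perijove v_p = √[μ(2/r₁ − 1/a_t)] = 52880 m/s.
Δv₁ = v_p − v_c1 = 11640 m/s.
= 11.64 km/s.

Δv ≈ 11.6 km/s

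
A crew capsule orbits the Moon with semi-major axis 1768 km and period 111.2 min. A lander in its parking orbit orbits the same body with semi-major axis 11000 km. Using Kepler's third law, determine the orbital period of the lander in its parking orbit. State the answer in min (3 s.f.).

Kepler's third law: T² ∝ a³, so T₂ = T₁ (a₂/a₁)^(3/2).
a₂/a₁ = 6.222, (a₂/a₁)^(3/2) = 15.52.
T₂ = 111.2 × 15.52 = 1726 min.

T₂ ≈ 1730 min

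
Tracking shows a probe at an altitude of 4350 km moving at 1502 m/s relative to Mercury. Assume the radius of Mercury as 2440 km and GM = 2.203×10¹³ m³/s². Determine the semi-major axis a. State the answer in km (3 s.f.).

a ≈ 5200 km

r = 2440 + 4350 = 6790.0 km = 6.790×10⁶ m.
Specific orbital energy ε = v²/2 − μ/r = (1502)²/2 − 2.203×10¹³/6.790×10⁶ = -2.116×10⁶ J/kg.
Since ε = −μ/(2a), a = −μ/(2ε) = 5.204×10⁶ m = 5204.4 km.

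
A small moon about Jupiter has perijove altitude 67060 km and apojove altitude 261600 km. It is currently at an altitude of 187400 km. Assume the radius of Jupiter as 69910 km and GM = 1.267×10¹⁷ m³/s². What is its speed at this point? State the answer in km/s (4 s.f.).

r_p = 69910 + 67060 = 136970 km = 1.3697×10⁸ m.
r_a = 69910 + 261600 = 331510 km = 3.3151×10⁸ m.
r = 69910 + 187400 = 2.5731×10⁵ km = 2.573×10⁸ m.
Semi-major axis a = (r_p + r_a)/2 = 2.3424×10⁵ km = 2.342×10⁸ m.
Vis-viva: v² = μ(2/r − 1/a) = 1.267×10¹⁷ × (7.773×10⁻⁹ − 4.269×10⁻⁹) = 4.439×10⁸ m²/s².
v = 21070 m/s = 21.07 km/s.

v ≈ 21.07 km/s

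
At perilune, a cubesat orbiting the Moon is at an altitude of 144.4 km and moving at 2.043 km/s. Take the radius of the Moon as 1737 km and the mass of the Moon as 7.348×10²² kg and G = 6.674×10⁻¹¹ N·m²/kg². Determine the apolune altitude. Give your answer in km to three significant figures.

μ = GM = 6.674×10⁻¹¹ × 7.348×10²² = 4.904×10¹² m³/s².
r_p = 1737 + 144.4 = 1881.4 km = 1.881×10⁶ m.
Specific energy ε = v²/2 − μ/r = -5.197×10⁵ J/kg, so a = −μ/(2ε) = 4.718×10⁶ m.
The apsides satisfy r_p + r_a = 2a, so the apolune radius is 2a − r_p = 7.555×10⁶ m = 7555.4 km.
Apolune altitude = 7555.4 − 1737 = 5818.4 km.

apolune altitude ≈ 5820 km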